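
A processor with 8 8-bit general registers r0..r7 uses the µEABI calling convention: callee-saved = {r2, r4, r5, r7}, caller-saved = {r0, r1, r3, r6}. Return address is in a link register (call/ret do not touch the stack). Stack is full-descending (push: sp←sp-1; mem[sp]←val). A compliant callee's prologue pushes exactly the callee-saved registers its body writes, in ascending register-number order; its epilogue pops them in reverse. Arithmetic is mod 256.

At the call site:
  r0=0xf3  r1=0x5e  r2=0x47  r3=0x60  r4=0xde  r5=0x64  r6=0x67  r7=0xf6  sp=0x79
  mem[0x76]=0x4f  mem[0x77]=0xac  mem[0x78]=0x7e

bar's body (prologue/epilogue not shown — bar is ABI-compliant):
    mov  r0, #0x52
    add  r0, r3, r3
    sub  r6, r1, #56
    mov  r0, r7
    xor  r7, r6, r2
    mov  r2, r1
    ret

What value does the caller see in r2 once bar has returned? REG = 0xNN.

prologue: push r2 -> mem[0x78]=0x47, sp=0x78
prologue: push r7 -> mem[0x77]=0xf6, sp=0x77
body[0] mov  r0, #0x52 -> r0=0x52
body[1] add  r0, r3, r3 -> r0=0xc0
body[2] sub  r6, r1, #56 -> r6=0x26
body[3] mov  r0, r7 -> r0=0xf6
body[4] xor  r7, r6, r2 -> r7=0x61
body[5] mov  r2, r1 -> r2=0x5e
epilogue: pop r7=0xf6, sp=0x78
epilogue: pop r2=0x47, sp=0x79
r2 is callee-saved -> restored

REG = 0x47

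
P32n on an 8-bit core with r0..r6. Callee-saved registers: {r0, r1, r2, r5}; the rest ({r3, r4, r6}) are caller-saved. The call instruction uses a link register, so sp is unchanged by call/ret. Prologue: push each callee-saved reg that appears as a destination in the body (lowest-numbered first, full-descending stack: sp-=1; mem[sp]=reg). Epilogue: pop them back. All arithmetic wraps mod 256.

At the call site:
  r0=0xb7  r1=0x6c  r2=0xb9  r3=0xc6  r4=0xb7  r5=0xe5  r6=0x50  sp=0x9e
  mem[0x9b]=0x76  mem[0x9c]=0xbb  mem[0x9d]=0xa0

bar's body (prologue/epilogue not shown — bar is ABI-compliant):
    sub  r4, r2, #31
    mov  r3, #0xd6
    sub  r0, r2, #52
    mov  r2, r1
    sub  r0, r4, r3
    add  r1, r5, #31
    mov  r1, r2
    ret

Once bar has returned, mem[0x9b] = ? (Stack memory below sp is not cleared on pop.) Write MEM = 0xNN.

MEM = 0xb9

prologue: push r0 → mem[0x9d]=0xb7, sp=0x9d
prologue: push r1 → mem[0x9c]=0x6c, sp=0x9c
prologue: push r2 → mem[0x9b]=0xb9, sp=0x9b
body[0] sub  r4, r2, #31 → r4=0x9a
body[1] mov  r3, #0xd6 → r3=0xd6
body[2] sub  r0, r2, #52 → r0=0x85
body[3] mov  r2, r1 → r2=0x6c
body[4] sub  r0, r4, r3 → r0=0xc4
body[5] add  r1, r5, #31 → r1=0x04
body[6] mov  r1, r2 → r1=0x6c
epilogue: pop r2=0xb9, sp=0x9c
epilogue: pop r1=0x6c, sp=0x9d
epilogue: pop r0=0xb7, sp=0x9e
prologue pushed ['r0', 'r1', 'r2'] at ['0x9d', '0x9c', '0x9b']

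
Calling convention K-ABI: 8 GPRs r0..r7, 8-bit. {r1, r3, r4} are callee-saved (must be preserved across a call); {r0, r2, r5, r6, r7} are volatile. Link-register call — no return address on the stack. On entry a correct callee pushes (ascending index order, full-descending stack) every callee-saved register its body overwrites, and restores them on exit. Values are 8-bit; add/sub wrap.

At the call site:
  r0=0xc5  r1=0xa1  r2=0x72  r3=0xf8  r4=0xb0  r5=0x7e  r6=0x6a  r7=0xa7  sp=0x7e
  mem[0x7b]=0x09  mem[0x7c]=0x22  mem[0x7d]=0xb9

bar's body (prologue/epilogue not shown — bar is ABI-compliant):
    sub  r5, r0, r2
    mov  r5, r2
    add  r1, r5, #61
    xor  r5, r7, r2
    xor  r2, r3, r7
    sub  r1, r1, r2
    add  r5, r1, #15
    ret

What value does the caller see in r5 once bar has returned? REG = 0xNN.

prologue: push r1 -> mem[0x7d]=0xa1, sp=0x7d
body[0] sub  r5, r0, r2 -> r5=0x53
body[1] mov  r5, r2 -> r5=0x72
body[2] add  r1, r5, #61 -> r1=0xaf
body[3] xor  r5, r7, r2 -> r5=0xd5
body[4] xor  r2, r3, r7 -> r2=0x5f
body[5] sub  r1, r1, r2 -> r1=0x50
body[6] add  r5, r1, #15 -> r5=0x5f
epilogue: pop r1=0xa1, sp=0x7e
r5 is caller-saved -> body value

REG = 0x5f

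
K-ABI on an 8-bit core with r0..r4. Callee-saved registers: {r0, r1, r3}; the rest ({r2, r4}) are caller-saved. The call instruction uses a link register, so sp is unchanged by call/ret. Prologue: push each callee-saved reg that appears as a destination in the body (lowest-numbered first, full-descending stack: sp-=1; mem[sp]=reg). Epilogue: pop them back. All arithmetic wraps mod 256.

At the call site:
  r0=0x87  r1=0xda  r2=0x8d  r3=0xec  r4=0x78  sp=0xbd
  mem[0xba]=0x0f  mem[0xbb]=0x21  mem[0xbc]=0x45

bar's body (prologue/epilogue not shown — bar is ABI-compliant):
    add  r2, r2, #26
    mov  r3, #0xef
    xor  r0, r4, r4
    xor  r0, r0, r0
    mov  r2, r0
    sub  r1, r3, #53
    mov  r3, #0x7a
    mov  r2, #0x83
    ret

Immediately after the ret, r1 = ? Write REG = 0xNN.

prologue: push r0 → mem[0xbc]=0x87, sp=0xbc
prologue: push r1 → mem[0xbb]=0xda, sp=0xbb
prologue: push r3 → mem[0xba]=0xec, sp=0xba
body[0] add  r2, r2, #26 → r2=0xa7
body[1] mov  r3, #0xef → r3=0xef
body[2] xor  r0, r4, r4 → r0=0x00
body[3] xor  r0, r0, r0 → r0=0x00
body[4] mov  r2, r0 → r2=0x00
body[5] sub  r1, r3, #53 → r1=0xba
body[6] mov  r3, #0x7a → r3=0x7a
body[7] mov  r2, #0x83 → r2=0x83
epilogue: pop r3=0xec, sp=0xbb
epilogue: pop r1=0xda, sp=0xbc
epilogue: pop r0=0x87, sp=0xbd
r1 is callee-saved → restored

REG = 0xda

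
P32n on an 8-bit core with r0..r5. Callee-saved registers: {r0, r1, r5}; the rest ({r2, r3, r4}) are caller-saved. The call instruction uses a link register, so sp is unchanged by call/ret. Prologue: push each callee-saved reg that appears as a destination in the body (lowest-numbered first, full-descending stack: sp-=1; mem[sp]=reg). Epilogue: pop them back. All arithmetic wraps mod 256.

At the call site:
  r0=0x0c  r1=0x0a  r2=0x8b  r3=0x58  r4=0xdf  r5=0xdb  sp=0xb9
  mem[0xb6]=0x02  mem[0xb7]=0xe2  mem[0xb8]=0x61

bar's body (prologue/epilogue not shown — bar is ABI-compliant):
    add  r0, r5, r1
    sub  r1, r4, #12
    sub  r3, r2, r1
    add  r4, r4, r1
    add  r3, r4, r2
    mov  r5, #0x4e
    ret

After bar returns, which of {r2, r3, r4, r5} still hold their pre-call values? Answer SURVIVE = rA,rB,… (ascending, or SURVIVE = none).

SURVIVE = r2,r5

prologue: push r0 -> mem[0xb8]=0x0c, sp=0xb8
prologue: push r1 -> mem[0xb7]=0x0a, sp=0xb7
prologue: push r5 -> mem[0xb6]=0xdb, sp=0xb6
body[0] add  r0, r5, r1 -> r0=0xe5
body[1] sub  r1, r4, #12 -> r1=0xd3
body[2] sub  r3, r2, r1 -> r3=0xb8
body[3] add  r4, r4, r1 -> r4=0xb2
body[4] add  r3, r4, r2 -> r3=0x3d
body[5] mov  r5, #0x4e -> r5=0x4e
epilogue: pop r5=0xdb, sp=0xb7
epilogue: pop r1=0x0a, sp=0xb8
epilogue: pop r0=0x0c, sp=0xb9
r2: caller-saved, written=False
r3: caller-saved, written=True
r4: caller-saved, written=True
r5: callee-saved, written=True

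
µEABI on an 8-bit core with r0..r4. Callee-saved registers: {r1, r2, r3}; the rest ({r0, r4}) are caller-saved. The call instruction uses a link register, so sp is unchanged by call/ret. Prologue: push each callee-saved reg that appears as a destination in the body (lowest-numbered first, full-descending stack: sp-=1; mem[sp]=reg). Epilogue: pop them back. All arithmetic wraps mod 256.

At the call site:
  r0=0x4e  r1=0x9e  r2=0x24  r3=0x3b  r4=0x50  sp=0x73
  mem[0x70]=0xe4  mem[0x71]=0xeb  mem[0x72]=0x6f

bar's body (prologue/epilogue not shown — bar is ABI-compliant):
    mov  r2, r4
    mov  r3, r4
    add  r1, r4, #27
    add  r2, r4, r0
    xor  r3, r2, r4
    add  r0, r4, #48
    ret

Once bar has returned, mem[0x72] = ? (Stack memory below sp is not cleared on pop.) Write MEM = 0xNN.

prologue: push r1 -> mem[0x72]=0x9e, sp=0x72
prologue: push r2 -> mem[0x71]=0x24, sp=0x71
prologue: push r3 -> mem[0x70]=0x3b, sp=0x70
body[0] mov  r2, r4 -> r2=0x50
body[1] mov  r3, r4 -> r3=0x50
body[2] add  r1, r4, #27 -> r1=0x6b
body[3] add  r2, r4, r0 -> r2=0x9e
body[4] xor  r3, r2, r4 -> r3=0xce
body[5] add  r0, r4, #48 -> r0=0x80
epilogue: pop r3=0x3b, sp=0x71
epilogue: pop r2=0x24, sp=0x72
epilogue: pop r1=0x9e, sp=0x73
prologue pushed ['r1', 'r2', 'r3'] at ['0x72', '0x71', '0x70']

MEM = 0x9e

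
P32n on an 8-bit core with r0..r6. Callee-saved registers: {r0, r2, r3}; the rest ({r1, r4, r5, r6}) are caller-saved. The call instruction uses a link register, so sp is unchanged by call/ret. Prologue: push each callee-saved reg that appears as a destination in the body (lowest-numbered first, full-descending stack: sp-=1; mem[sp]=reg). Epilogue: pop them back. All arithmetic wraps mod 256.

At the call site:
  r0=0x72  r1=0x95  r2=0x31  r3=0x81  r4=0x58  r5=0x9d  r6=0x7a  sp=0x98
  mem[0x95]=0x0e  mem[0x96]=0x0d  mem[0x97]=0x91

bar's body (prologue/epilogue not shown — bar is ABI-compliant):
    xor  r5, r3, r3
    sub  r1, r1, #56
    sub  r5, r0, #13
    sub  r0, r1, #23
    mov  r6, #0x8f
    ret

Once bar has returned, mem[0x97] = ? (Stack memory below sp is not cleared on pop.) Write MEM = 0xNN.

prologue: push r0 -> mem[0x97]=0x72, sp=0x97
body[0] xor  r5, r3, r3 -> r5=0x00
body[1] sub  r1, r1, #56 -> r1=0x5d
body[2] sub  r5, r0, #13 -> r5=0x65
body[3] sub  r0, r1, #23 -> r0=0x46
body[4] mov  r6, #0x8f -> r6=0x8f
epilogue: pop r0=0x72, sp=0x98
prologue pushed ['r0'] at ['0x97']

MEM = 0x72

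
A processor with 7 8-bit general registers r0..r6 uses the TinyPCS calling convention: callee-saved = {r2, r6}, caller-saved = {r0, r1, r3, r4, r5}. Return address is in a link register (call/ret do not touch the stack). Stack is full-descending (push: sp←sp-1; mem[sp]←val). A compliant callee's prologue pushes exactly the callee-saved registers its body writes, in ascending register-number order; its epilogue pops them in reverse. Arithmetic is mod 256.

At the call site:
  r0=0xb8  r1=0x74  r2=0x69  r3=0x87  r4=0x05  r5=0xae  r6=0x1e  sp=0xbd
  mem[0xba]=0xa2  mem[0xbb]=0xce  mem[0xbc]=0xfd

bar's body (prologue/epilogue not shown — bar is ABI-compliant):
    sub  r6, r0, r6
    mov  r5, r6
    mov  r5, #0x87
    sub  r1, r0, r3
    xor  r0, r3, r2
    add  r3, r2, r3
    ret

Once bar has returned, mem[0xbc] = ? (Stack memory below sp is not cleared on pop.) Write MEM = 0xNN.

MEM = 0x1e

prologue: push r6 -> mem[0xbc]=0x1e, sp=0xbc
body[0] sub  r6, r0, r6 -> r6=0x9a
body[1] mov  r5, r6 -> r5=0x9a
body[2] mov  r5, #0x87 -> r5=0x87
body[3] sub  r1, r0, r3 -> r1=0x31
body[4] xor  r0, r3, r2 -> r0=0xee
body[5] add  r3, r2, r3 -> r3=0xf0
epilogue: pop r6=0x1e, sp=0xbd
prologue pushed ['r6'] at ['0xbc']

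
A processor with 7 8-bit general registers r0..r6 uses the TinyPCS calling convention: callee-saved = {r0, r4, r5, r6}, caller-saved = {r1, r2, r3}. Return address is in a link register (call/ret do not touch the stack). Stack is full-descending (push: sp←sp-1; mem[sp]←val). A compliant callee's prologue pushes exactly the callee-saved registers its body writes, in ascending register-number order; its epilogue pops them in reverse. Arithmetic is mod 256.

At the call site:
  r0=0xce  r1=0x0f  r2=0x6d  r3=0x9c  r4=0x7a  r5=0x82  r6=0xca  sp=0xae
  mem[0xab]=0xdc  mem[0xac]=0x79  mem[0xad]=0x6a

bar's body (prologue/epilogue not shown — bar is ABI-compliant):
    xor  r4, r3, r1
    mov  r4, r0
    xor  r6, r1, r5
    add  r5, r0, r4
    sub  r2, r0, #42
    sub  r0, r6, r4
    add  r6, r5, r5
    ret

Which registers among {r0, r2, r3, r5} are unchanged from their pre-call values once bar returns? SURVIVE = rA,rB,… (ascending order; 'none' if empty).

prologue: push r0 → mem[0xad]=0xce, sp=0xad
prologue: push r4 → mem[0xac]=0x7a, sp=0xac
prologue: push r5 → mem[0xab]=0x82, sp=0xab
prologue: push r6 → mem[0xaa]=0xca, sp=0xaa
body[0] xor  r4, r3, r1 → r4=0x93
body[1] mov  r4, r0 → r4=0xce
body[2] xor  r6, r1, r5 → r6=0x8d
body[3] add  r5, r0, r4 → r5=0x9c
body[4] sub  r2, r0, #42 → r2=0xa4
body[5] sub  r0, r6, r4 → r0=0xbf
body[6] add  r6, r5, r5 → r6=0x38
epilogue: pop r6=0xca, sp=0xab
epilogue: pop r5=0x82, sp=0xac
epilogue: pop r4=0x7a, sp=0xad
epilogue: pop r0=0xce, sp=0xae
r0: callee-saved, written=True
r2: caller-saved, written=True
r3: caller-saved, written=False
r5: callee-saved, written=True

SURVIVE = r0,r3,r5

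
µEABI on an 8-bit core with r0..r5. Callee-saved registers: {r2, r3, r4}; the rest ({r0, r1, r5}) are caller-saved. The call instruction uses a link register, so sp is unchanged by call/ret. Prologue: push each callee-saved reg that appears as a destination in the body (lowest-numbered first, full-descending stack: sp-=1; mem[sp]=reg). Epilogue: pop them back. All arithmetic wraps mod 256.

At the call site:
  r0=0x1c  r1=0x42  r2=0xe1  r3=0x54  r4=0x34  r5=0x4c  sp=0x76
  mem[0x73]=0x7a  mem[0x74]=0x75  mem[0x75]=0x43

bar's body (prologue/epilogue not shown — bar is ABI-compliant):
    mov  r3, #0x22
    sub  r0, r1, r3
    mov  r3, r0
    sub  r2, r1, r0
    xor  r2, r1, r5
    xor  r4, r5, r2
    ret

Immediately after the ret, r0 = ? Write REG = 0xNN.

prologue: push r2 -> mem[0x75]=0xe1, sp=0x75
prologue: push r3 -> mem[0x74]=0x54, sp=0x74
prologue: push r4 -> mem[0x73]=0x34, sp=0x73
body[0] mov  r3, #0x22 -> r3=0x22
body[1] sub  r0, r1, r3 -> r0=0x20
body[2] mov  r3, r0 -> r3=0x20
body[3] sub  r2, r1, r0 -> r2=0x22
body[4] xor  r2, r1, r5 -> r2=0x0e
body[5] xor  r4, r5, r2 -> r4=0x42
epilogue: pop r4=0x34, sp=0x74
epilogue: pop r3=0x54, sp=0x75
epilogue: pop r2=0xe1, sp=0x76
r0 is caller-saved -> body value

REG = 0x20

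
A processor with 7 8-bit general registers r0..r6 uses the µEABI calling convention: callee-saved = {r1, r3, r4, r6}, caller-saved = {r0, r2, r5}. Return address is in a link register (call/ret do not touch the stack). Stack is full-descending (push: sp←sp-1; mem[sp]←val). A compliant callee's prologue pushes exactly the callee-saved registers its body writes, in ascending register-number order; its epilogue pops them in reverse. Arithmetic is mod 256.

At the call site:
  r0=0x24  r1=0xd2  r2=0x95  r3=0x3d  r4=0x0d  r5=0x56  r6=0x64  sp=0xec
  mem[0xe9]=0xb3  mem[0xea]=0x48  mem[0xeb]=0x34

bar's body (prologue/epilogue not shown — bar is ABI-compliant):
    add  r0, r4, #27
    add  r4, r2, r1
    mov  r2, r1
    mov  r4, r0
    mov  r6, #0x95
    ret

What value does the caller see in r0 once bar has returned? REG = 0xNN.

REG = 0x28

prologue: push r4 -> mem[0xeb]=0x0d, sp=0xeb
prologue: push r6 -> mem[0xea]=0x64, sp=0xea
body[0] add  r0, r4, #27 -> r0=0x28
body[1] add  r4, r2, r1 -> r4=0x67
body[2] mov  r2, r1 -> r2=0xd2
body[3] mov  r4, r0 -> r4=0x28
body[4] mov  r6, #0x95 -> r6=0x95
epilogue: pop r6=0x64, sp=0xeb
epilogue: pop r4=0x0d, sp=0xec
r0 is caller-saved -> body value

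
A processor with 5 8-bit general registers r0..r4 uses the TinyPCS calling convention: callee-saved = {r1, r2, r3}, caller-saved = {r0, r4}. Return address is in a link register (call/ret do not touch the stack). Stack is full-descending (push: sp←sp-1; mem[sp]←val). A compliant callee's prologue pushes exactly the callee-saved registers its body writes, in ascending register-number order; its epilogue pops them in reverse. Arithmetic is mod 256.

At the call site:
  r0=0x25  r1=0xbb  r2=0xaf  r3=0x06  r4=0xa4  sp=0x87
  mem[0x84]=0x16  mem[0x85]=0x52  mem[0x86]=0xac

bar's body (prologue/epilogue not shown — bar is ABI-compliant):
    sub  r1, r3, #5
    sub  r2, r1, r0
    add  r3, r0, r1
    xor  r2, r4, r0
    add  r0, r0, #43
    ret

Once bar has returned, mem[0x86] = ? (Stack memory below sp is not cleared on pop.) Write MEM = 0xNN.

prologue: push r1 -> mem[0x86]=0xbb, sp=0x86
prologue: push r2 -> mem[0x85]=0xaf, sp=0x85
prologue: push r3 -> mem[0x84]=0x06, sp=0x84
body[0] sub  r1, r3, #5 -> r1=0x01
body[1] sub  r2, r1, r0 -> r2=0xdc
body[2] add  r3, r0, r1 -> r3=0x26
body[3] xor  r2, r4, r0 -> r2=0x81
body[4] add  r0, r0, #43 -> r0=0x50
epilogue: pop r3=0x06, sp=0x85
epilogue: pop r2=0xaf, sp=0x86
epilogue: pop r1=0xbb, sp=0x87
prologue pushed ['r1', 'r2', 'r3'] at ['0x86', '0x85', '0x84']

MEM = 0xbb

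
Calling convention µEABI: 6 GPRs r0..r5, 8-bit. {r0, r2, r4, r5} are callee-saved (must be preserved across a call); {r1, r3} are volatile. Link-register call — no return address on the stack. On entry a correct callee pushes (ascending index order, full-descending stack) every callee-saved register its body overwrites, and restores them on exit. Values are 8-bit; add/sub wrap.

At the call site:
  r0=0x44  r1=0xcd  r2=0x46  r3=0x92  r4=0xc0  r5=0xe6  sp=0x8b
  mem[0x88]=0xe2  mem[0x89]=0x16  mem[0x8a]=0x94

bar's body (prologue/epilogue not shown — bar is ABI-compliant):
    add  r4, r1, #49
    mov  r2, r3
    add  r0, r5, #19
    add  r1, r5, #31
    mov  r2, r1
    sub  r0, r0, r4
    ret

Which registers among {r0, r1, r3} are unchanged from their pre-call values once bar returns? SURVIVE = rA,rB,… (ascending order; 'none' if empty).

SURVIVE = r0,r3

prologue: push r0 → mem[0x8a]=0x44, sp=0x8a
prologue: push r2 → mem[0x89]=0x46, sp=0x89
prologue: push r4 → mem[0x88]=0xc0, sp=0x88
body[0] add  r4, r1, #49 → r4=0xfe
body[1] mov  r2, r3 → r2=0x92
body[2] add  r0, r5, #19 → r0=0xf9
body[3] add  r1, r5, #31 → r1=0x05
body[4] mov  r2, r1 → r2=0x05
body[5] sub  r0, r0, r4 → r0=0xfb
epilogue: pop r4=0xc0, sp=0x89
epilogue: pop r2=0x46, sp=0x8a
epilogue: pop r0=0x44, sp=0x8b
r0: callee-saved, written=True
r1: caller-saved, written=True
r3: caller-saved, written=False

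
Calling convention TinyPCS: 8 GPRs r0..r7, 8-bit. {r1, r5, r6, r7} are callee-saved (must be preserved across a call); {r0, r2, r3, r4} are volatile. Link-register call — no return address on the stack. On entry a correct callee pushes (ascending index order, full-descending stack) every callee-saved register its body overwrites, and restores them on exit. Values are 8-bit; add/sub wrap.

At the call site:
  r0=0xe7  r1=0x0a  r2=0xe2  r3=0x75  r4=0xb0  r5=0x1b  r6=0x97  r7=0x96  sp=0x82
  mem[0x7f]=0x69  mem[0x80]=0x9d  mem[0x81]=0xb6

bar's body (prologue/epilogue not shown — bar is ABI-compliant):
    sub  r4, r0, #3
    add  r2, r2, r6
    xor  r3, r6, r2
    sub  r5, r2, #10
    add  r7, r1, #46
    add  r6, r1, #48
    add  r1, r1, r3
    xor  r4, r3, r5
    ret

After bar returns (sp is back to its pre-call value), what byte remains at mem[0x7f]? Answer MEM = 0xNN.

MEM = 0x97

prologue: push r1 → mem[0x81]=0x0a, sp=0x81
prologue: push r5 → mem[0x80]=0x1b, sp=0x80
prologue: push r6 → mem[0x7f]=0x97, sp=0x7f
prologue: push r7 → mem[0x7e]=0x96, sp=0x7e
body[0] sub  r4, r0, #3 → r4=0xe4
body[1] add  r2, r2, r6 → r2=0x79
body[2] xor  r3, r6, r2 → r3=0xee
body[3] sub  r5, r2, #10 → r5=0x6f
body[4] add  r7, r1, #46 → r7=0x38
body[5] add  r6, r1, #48 → r6=0x3a
body[6] add  r1, r1, r3 → r1=0xf8
body[7] xor  r4, r3, r5 → r4=0x81
epilogue: pop r7=0x96, sp=0x7f
epilogue: pop r6=0x97, sp=0x80
epilogue: pop r5=0x1b, sp=0x81
epilogue: pop r1=0x0a, sp=0x82
prologue pushed ['r1', 'r5', 'r6', 'r7'] at ['0x81', '0x80', '0x7f', '0x7e']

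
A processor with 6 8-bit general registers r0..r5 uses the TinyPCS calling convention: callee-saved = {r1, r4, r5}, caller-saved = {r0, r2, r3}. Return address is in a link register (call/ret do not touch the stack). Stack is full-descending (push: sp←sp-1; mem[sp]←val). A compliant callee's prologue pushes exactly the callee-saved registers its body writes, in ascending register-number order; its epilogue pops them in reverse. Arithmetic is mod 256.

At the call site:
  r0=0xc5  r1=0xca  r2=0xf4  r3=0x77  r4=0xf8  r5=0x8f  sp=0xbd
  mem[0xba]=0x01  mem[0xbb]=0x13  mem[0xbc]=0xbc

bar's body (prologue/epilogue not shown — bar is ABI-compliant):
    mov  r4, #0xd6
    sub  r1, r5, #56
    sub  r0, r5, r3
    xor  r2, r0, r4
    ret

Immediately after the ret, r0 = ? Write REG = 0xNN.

prologue: push r1 → mem[0xbc]=0xca, sp=0xbc
prologue: push r4 → mem[0xbb]=0xf8, sp=0xbb
body[0] mov  r4, #0xd6 → r4=0xd6
body[1] sub  r1, r5, #56 → r1=0x57
body[2] sub  r0, r5, r3 → r0=0x18
body[3] xor  r2, r0, r4 → r2=0xce
epilogue: pop r4=0xf8, sp=0xbc
epilogue: pop r1=0xca, sp=0xbd
r0 is caller-saved → body value

REG = 0x18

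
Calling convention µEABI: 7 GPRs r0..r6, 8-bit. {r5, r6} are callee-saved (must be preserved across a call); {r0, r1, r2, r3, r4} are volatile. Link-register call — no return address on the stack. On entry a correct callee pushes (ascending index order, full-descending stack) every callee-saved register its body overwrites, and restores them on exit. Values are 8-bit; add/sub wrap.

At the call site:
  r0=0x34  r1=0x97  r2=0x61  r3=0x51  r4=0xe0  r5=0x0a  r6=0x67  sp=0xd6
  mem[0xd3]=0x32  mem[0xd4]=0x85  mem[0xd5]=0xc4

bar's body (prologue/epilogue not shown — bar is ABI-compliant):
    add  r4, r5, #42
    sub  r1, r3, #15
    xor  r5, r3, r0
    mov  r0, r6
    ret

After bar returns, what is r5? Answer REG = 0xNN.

REG = 0x0a

prologue: push r5 -> mem[0xd5]=0x0a, sp=0xd5
body[0] add  r4, r5, #42 -> r4=0x34
body[1] sub  r1, r3, #15 -> r1=0x42
body[2] xor  r5, r3, r0 -> r5=0x65
body[3] mov  r0, r6 -> r0=0x67
epilogue: pop r5=0x0a, sp=0xd6
r5 is callee-saved -> restored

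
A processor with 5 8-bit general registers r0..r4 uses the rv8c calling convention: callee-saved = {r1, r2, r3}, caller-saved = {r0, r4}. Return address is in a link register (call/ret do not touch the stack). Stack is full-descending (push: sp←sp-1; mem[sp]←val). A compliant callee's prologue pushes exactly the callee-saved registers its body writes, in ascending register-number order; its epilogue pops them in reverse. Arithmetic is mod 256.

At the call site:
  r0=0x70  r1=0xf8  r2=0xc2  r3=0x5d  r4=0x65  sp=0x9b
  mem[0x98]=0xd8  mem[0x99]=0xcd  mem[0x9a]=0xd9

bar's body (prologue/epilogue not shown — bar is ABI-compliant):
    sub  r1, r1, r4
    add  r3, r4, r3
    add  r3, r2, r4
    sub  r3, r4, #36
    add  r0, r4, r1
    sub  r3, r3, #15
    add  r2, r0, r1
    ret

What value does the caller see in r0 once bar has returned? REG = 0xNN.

REG = 0xf8

prologue: push r1 → mem[0x9a]=0xf8, sp=0x9a
prologue: push r2 → mem[0x99]=0xc2, sp=0x99
prologue: push r3 → mem[0x98]=0x5d, sp=0x98
body[0] sub  r1, r1, r4 → r1=0x93
body[1] add  r3, r4, r3 → r3=0xc2
body[2] add  r3, r2, r4 → r3=0x27
body[3] sub  r3, r4, #36 → r3=0x41
body[4] add  r0, r4, r1 → r0=0xf8
body[5] sub  r3, r3, #15 → r3=0x32
body[6] add  r2, r0, r1 → r2=0x8b
epilogue: pop r3=0x5d, sp=0x99
epilogue: pop r2=0xc2, sp=0x9a
epilogue: pop r1=0xf8, sp=0x9b
r0 is caller-saved → body value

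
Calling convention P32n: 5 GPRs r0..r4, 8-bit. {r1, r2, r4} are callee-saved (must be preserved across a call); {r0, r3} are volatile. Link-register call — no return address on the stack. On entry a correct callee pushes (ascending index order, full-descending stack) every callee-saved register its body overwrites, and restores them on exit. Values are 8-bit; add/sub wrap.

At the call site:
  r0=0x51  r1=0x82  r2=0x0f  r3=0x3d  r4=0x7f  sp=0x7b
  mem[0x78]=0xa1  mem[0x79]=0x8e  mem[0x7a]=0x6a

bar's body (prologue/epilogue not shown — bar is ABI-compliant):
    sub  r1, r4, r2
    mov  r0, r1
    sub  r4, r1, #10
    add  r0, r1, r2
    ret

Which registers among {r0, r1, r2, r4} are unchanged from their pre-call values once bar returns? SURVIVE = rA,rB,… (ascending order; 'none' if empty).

SURVIVE = r1,r2,r4

prologue: push r1 → mem[0x7a]=0x82, sp=0x7a
prologue: push r4 → mem[0x79]=0x7f, sp=0x79
body[0] sub  r1, r4, r2 → r1=0x70
body[1] mov  r0, r1 → r0=0x70
body[2] sub  r4, r1, #10 → r4=0x66
body[3] add  r0, r1, r2 → r0=0x7f
epilogue: pop r4=0x7f, sp=0x7a
epilogue: pop r1=0x82, sp=0x7b
r0: caller-saved, written=True
r1: callee-saved, written=True
r2: callee-saved, written=False
r4: callee-saved, written=True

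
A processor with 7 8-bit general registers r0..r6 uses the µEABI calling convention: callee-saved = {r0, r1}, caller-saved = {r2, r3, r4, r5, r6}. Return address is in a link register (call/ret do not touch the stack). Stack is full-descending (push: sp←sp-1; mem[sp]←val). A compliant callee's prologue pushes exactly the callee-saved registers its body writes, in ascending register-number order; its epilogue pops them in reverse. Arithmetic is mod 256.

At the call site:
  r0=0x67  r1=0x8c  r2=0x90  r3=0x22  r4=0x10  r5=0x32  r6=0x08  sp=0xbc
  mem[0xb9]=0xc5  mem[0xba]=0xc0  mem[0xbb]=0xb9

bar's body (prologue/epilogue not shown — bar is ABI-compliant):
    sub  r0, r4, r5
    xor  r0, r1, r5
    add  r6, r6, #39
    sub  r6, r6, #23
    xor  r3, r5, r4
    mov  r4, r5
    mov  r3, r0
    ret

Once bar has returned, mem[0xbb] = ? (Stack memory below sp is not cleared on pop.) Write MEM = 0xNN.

prologue: push r0 → mem[0xbb]=0x67, sp=0xbb
body[0] sub  r0, r4, r5 → r0=0xde
body[1] xor  r0, r1, r5 → r0=0xbe
body[2] add  r6, r6, #39 → r6=0x2f
body[3] sub  r6, r6, #23 → r6=0x18
body[4] xor  r3, r5, r4 → r3=0x22
body[5] mov  r4, r5 → r4=0x32
body[6] mov  r3, r0 → r3=0xbe
epilogue: pop r0=0x67, sp=0xbc
prologue pushed ['r0'] at ['0xbb']

MEM = 0x67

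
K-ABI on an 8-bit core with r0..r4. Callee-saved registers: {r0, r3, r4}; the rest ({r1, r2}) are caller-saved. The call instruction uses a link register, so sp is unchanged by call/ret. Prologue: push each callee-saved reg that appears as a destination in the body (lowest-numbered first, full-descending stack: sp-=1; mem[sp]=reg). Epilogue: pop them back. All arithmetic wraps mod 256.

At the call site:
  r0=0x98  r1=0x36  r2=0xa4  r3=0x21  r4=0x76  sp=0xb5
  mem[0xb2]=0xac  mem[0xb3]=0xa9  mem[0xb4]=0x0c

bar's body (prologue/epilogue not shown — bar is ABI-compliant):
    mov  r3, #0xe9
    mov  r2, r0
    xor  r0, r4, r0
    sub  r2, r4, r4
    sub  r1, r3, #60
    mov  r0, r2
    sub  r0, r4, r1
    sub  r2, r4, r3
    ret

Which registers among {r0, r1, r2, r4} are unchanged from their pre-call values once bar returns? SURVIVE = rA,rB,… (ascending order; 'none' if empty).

prologue: push r0 → mem[0xb4]=0x98, sp=0xb4
prologue: push r3 → mem[0xb3]=0x21, sp=0xb3
body[0] mov  r3, #0xe9 → r3=0xe9
body[1] mov  r2, r0 → r2=0x98
body[2] xor  r0, r4, r0 → r0=0xee
body[3] sub  r2, r4, r4 → r2=0x00
body[4] sub  r1, r3, #60 → r1=0xad
body[5] mov  r0, r2 → r0=0x00
body[6] sub  r0, r4, r1 → r0=0xc9
body[7] sub  r2, r4, r3 → r2=0x8d
epilogue: pop r3=0x21, sp=0xb4
epilogue: pop r0=0x98, sp=0xb5
r0: callee-saved, written=True
r1: caller-saved, written=True
r2: caller-saved, written=True
r4: callee-saved, written=False

SURVIVE = r0,r4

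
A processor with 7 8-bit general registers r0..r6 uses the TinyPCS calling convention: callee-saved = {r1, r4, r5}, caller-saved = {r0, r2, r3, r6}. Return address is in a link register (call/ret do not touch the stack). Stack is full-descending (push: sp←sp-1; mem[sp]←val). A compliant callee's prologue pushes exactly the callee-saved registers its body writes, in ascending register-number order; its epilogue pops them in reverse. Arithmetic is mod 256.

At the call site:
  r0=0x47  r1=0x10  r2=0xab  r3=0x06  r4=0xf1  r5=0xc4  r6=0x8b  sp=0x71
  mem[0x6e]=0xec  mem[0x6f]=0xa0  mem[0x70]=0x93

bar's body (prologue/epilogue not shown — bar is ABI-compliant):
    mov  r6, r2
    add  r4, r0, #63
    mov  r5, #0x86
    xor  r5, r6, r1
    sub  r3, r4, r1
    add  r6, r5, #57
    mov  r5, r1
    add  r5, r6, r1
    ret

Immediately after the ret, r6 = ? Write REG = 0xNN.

prologue: push r4 -> mem[0x70]=0xf1, sp=0x70
prologue: push r5 -> mem[0x6f]=0xc4, sp=0x6f
body[0] mov  r6, r2 -> r6=0xab
body[1] add  r4, r0, #63 -> r4=0x86
body[2] mov  r5, #0x86 -> r5=0x86
body[3] xor  r5, r6, r1 -> r5=0xbb
body[4] sub  r3, r4, r1 -> r3=0x76
body[5] add  r6, r5, #57 -> r6=0xf4
body[6] mov  r5, r1 -> r5=0x10
body[7] add  r5, r6, r1 -> r5=0x04
epilogue: pop r5=0xc4, sp=0x70
epilogue: pop r4=0xf1, sp=0x71
r6 is caller-saved -> body value

REG = 0xf4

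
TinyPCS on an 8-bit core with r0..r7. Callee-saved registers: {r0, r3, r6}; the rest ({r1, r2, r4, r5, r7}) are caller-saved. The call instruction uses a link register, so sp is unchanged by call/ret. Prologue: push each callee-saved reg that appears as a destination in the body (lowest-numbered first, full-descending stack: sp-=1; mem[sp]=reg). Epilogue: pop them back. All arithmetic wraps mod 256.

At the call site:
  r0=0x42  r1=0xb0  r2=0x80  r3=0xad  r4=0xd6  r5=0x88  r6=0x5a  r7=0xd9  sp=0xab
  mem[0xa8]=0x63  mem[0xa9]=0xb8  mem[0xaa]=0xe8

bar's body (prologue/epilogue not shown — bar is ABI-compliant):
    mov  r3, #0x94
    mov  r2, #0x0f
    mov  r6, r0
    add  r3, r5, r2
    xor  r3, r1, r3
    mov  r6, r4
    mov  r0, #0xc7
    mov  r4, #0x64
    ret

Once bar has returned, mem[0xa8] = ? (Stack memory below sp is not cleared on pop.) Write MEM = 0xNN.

MEM = 0x5a

prologue: push r0 → mem[0xaa]=0x42, sp=0xaa
prologue: push r3 → mem[0xa9]=0xad, sp=0xa9
prologue: push r6 → mem[0xa8]=0x5a, sp=0xa8
body[0] mov  r3, #0x94 → r3=0x94
body[1] mov  r2, #0x0f → r2=0x0f
body[2] mov  r6, r0 → r6=0x42
body[3] add  r3, r5, r2 → r3=0x97
body[4] xor  r3, r1, r3 → r3=0x27
body[5] mov  r6, r4 → r6=0xd6
body[6] mov  r0, #0xc7 → r0=0xc7
body[7] mov  r4, #0x64 → r4=0x64
epilogue: pop r6=0x5a, sp=0xa9
epilogue: pop r3=0xad, sp=0xaa
epilogue: pop r0=0x42, sp=0xab
prologue pushed ['r0', 'r3', 'r6'] at ['0xaa', '0xa9', '0xa8']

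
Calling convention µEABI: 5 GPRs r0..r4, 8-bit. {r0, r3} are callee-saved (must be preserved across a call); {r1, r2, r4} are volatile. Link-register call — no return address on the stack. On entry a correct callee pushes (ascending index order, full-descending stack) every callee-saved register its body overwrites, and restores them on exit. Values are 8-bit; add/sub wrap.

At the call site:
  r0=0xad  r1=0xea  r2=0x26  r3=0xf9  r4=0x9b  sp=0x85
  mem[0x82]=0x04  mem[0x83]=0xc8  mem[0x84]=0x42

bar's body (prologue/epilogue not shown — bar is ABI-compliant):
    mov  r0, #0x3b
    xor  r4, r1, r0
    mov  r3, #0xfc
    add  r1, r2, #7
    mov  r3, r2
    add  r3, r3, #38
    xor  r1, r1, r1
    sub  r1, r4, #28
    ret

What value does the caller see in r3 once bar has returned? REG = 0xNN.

prologue: push r0 → mem[0x84]=0xad, sp=0x84
prologue: push r3 → mem[0x83]=0xf9, sp=0x83
body[0] mov  r0, #0x3b → r0=0x3b
body[1] xor  r4, r1, r0 → r4=0xd1
body[2] mov  r3, #0xfc → r3=0xfc
body[3] add  r1, r2, #7 → r1=0x2d
body[4] mov  r3, r2 → r3=0x26
body[5] add  r3, r3, #38 → r3=0x4c
body[6] xor  r1, r1, r1 → r1=0x00
body[7] sub  r1, r4, #28 → r1=0xb5
epilogue: pop r3=0xf9, sp=0x84
epilogue: pop r0=0xad, sp=0x85
r3 is callee-saved → restored

REG = 0xf9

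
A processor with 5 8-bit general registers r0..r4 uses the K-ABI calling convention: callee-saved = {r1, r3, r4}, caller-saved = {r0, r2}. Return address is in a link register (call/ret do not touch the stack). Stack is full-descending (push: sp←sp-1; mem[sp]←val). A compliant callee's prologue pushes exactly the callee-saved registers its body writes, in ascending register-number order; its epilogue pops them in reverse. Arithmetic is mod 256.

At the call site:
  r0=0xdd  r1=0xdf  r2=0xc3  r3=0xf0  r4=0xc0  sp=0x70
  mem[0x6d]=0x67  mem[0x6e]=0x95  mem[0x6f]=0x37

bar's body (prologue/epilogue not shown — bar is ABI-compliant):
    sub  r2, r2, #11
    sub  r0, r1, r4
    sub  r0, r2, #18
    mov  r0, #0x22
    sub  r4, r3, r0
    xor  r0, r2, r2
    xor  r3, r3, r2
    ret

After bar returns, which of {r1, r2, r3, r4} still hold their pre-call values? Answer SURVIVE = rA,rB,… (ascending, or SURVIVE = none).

prologue: push r3 → mem[0x6f]=0xf0, sp=0x6f
prologue: push r4 → mem[0x6e]=0xc0, sp=0x6e
body[0] sub  r2, r2, #11 → r2=0xb8
body[1] sub  r0, r1, r4 → r0=0x1f
body[2] sub  r0, r2, #18 → r0=0xa6
body[3] mov  r0, #0x22 → r0=0x22
body[4] sub  r4, r3, r0 → r4=0xce
body[5] xor  r0, r2, r2 → r0=0x00
body[6] xor  r3, r3, r2 → r3=0x48
epilogue: pop r4=0xc0, sp=0x6f
epilogue: pop r3=0xf0, sp=0x70
r1: callee-saved, written=False
r2: caller-saved, written=True
r3: callee-saved, written=True
r4: callee-saved, written=True

SURVIVE = r1,r3,r4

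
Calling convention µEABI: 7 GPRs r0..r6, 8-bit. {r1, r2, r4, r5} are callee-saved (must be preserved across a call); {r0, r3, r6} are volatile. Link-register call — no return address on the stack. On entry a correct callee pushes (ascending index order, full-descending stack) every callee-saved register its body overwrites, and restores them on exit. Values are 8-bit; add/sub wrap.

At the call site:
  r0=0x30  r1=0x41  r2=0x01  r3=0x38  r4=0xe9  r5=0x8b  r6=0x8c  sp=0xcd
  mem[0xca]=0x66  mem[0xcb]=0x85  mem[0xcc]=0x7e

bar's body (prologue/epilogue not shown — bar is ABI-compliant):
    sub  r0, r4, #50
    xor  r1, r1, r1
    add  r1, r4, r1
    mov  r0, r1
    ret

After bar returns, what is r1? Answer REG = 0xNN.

prologue: push r1 → mem[0xcc]=0x41, sp=0xcc
body[0] sub  r0, r4, #50 → r0=0xb7
body[1] xor  r1, r1, r1 → r1=0x00
body[2] add  r1, r4, r1 → r1=0xe9
body[3] mov  r0, r1 → r0=0xe9
epilogue: pop r1=0x41, sp=0xcd
r1 is callee-saved → restored

REG = 0x41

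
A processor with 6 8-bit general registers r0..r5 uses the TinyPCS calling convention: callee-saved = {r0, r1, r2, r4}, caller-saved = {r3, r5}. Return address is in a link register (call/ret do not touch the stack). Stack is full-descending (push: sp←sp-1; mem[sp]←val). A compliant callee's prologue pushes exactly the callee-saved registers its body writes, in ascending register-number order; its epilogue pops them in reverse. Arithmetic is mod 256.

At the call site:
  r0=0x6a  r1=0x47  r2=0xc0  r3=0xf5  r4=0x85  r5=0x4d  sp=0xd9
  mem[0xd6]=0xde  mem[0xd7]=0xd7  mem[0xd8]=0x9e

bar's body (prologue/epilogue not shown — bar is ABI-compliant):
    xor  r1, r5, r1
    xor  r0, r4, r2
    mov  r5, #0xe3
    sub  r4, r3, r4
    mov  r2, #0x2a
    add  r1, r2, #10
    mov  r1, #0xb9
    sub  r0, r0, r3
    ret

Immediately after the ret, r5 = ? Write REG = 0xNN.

prologue: push r0 → mem[0xd8]=0x6a, sp=0xd8
prologue: push r1 → mem[0xd7]=0x47, sp=0xd7
prologue: push r2 → mem[0xd6]=0xc0, sp=0xd6
prologue: push r4 → mem[0xd5]=0x85, sp=0xd5
body[0] xor  r1, r5, r1 → r1=0x0a
body[1] xor  r0, r4, r2 → r0=0x45
body[2] mov  r5, #0xe3 → r5=0xe3
body[3] sub  r4, r3, r4 → r4=0x70
body[4] mov  r2, #0x2a → r2=0x2a
body[5] add  r1, r2, #10 → r1=0x34
body[6] mov  r1, #0xb9 → r1=0xb9
body[7] sub  r0, r0, r3 → r0=0x50
epilogue: pop r4=0x85, sp=0xd6
epilogue: pop r2=0xc0, sp=0xd7
epilogue: pop r1=0x47, sp=0xd8
epilogue: pop r0=0x6a, sp=0xd9
r5 is caller-saved → body value

REG = 0xe3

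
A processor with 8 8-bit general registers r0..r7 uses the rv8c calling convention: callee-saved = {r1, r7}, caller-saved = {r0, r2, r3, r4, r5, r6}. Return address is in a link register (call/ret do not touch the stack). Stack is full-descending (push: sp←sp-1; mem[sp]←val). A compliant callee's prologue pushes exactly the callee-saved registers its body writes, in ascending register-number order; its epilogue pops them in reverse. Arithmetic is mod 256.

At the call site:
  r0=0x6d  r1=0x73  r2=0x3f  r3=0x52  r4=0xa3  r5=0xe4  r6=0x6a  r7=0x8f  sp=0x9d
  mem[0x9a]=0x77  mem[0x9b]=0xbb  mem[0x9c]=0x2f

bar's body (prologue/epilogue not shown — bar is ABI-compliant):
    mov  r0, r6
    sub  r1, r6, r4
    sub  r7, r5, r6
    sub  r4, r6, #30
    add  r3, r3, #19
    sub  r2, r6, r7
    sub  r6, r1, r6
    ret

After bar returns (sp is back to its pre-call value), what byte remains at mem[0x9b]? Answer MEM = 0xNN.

MEM = 0x8f

prologue: push r1 → mem[0x9c]=0x73, sp=0x9c
prologue: push r7 → mem[0x9b]=0x8f, sp=0x9b
body[0] mov  r0, r6 → r0=0x6a
body[1] sub  r1, r6, r4 → r1=0xc7
body[2] sub  r7, r5, r6 → r7=0x7a
body[3] sub  r4, r6, #30 → r4=0x4c
body[4] add  r3, r3, #19 → r3=0x65
body[5] sub  r2, r6, r7 → r2=0xf0
body[6] sub  r6, r1, r6 → r6=0x5d
epilogue: pop r7=0x8f, sp=0x9c
epilogue: pop r1=0x73, sp=0x9d
prologue pushed ['r1', 'r7'] at ['0x9c', '0x9b']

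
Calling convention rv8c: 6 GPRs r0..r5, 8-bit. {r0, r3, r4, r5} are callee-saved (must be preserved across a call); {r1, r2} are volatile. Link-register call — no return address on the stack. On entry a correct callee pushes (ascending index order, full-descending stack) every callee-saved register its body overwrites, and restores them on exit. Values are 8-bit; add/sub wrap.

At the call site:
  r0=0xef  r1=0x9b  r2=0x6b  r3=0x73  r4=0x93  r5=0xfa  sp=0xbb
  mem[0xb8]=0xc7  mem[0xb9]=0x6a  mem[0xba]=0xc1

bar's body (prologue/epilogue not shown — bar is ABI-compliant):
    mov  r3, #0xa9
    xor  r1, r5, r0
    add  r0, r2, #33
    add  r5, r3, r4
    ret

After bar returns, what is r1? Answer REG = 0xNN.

REG = 0x15

prologue: push r0 → mem[0xba]=0xef, sp=0xba
prologue: push r3 → mem[0xb9]=0x73, sp=0xb9
prologue: push r5 → mem[0xb8]=0xfa, sp=0xb8
body[0] mov  r3, #0xa9 → r3=0xa9
body[1] xor  r1, r5, r0 → r1=0x15
body[2] add  r0, r2, #33 → r0=0x8c
body[3] add  r5, r3, r4 → r5=0x3c
epilogue: pop r5=0xfa, sp=0xb9
epilogue: pop r3=0x73, sp=0xba
epilogue: pop r0=0xef, sp=0xbb
r1 is caller-saved → body value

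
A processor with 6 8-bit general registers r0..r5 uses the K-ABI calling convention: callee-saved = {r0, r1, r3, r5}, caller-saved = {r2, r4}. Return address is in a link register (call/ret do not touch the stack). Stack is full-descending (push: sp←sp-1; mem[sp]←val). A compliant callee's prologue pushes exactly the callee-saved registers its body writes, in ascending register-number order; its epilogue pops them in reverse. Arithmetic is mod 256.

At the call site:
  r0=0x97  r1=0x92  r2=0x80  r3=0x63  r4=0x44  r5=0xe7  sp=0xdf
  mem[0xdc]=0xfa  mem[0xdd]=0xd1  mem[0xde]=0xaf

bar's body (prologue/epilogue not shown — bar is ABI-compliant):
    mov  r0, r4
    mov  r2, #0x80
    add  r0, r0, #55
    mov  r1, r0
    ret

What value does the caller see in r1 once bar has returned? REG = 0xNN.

REG = 0x92

prologue: push r0 → mem[0xde]=0x97, sp=0xde
prologue: push r1 → mem[0xdd]=0x92, sp=0xdd
body[0] mov  r0, r4 → r0=0x44
body[1] mov  r2, #0x80 → r2=0x80
body[2] add  r0, r0, #55 → r0=0x7b
body[3] mov  r1, r0 → r1=0x7b
epilogue: pop r1=0x92, sp=0xde
epilogue: pop r0=0x97, sp=0xdf
r1 is callee-saved → restored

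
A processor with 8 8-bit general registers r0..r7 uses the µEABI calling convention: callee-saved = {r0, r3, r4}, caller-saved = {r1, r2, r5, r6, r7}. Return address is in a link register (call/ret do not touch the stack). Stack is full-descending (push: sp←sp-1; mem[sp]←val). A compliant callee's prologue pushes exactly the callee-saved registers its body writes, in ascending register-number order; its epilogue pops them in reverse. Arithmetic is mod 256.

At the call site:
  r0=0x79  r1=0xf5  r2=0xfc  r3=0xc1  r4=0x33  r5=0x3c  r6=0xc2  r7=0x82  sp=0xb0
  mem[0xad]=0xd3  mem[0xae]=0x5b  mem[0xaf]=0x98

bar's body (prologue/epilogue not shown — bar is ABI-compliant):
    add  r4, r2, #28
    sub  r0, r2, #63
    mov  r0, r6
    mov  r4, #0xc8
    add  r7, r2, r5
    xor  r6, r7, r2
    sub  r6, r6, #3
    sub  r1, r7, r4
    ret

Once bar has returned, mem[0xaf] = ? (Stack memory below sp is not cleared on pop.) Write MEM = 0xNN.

prologue: push r0 → mem[0xaf]=0x79, sp=0xaf
prologue: push r4 → mem[0xae]=0x33, sp=0xae
body[0] add  r4, r2, #28 → r4=0x18
body[1] sub  r0, r2, #63 → r0=0xbd
body[2] mov  r0, r6 → r0=0xc2
body[3] mov  r4, #0xc8 → r4=0xc8
body[4] add  r7, r2, r5 → r7=0x38
body[5] xor  r6, r7, r2 → r6=0xc4
body[6] sub  r6, r6, #3 → r6=0xc1
body[7] sub  r1, r7, r4 → r1=0x70
epilogue: pop r4=0x33, sp=0xaf
epilogue: pop r0=0x79, sp=0xb0
prologue pushed ['r0', 'r4'] at ['0xaf', '0xae']

MEM = 0x79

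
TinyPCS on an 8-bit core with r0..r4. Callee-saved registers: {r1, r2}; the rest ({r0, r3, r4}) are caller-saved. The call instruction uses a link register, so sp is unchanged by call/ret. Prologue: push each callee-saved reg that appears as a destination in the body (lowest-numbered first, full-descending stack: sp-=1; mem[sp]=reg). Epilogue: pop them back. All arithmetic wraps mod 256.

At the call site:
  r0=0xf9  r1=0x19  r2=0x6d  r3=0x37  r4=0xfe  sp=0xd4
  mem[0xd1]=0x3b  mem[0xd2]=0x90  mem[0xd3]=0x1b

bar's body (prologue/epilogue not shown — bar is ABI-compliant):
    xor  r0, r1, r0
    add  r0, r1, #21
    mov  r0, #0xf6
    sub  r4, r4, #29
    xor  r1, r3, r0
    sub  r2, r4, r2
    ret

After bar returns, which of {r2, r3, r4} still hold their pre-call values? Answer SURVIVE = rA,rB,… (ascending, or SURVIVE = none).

prologue: push r1 -> mem[0xd3]=0x19, sp=0xd3
prologue: push r2 -> mem[0xd2]=0x6d, sp=0xd2
body[0] xor  r0, r1, r0 -> r0=0xe0
body[1] add  r0, r1, #21 -> r0=0x2e
body[2] mov  r0, #0xf6 -> r0=0xf6
body[3] sub  r4, r4, #29 -> r4=0xe1
body[4] xor  r1, r3, r0 -> r1=0xc1
body[5] sub  r2, r4, r2 -> r2=0x74
epilogue: pop r2=0x6d, sp=0xd3
epilogue: pop r1=0x19, sp=0xd4
r2: callee-saved, written=True
r3: caller-saved, written=False
r4: caller-saved, written=True

SURVIVE = r2,r3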